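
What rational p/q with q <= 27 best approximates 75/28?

67/25

Expand x = 75/28 as a continued fraction with the Euclidean algorithm:
  75 = 2*28 + 19, so a_0 = 2.
  28 = 1*19 + 9, so a_1 = 1.
  19 = 2*9 + 1, so a_2 = 2.
  9 = 9*1 + 0, so a_3 = 9.
so x = [2; 1, 2, 9].
Convergents (p_i = a_i*p_{i-1} + p_{i-2}, q_i = a_i*q_{i-1} + q_{i-2} with p_{-2}=0, p_{-1}=1, q_{-2}=1, q_{-1}=0), until the denominator exceeds 27:
  i=0: a_0=2, p_0 = 2*1 + 0 = 2, q_0 = 2*0 + 1 = 1.
  i=1: a_1=1, p_1 = 1*2 + 1 = 3, q_1 = 1*1 + 0 = 1.
  i=2: a_2=2, p_2 = 2*3 + 2 = 8, q_2 = 2*1 + 1 = 3.
  i=3: a_3=9, p_3 = 9*8 + 3 = 75, q_3 = 9*3 + 1 = 28.
q_3 = 28 > 27, so the last convergent with denominator <= 27 is p_2/q_2 = 8/3.
The closest fraction with denominator <= 27 is either p_2/q_2 or the intermediate fraction (k*p_2 + p_1)/(k*q_2 + q_1) with the largest k >= 1 whose denominator stays <= 27; these approach x as k grows, and every other convergent or intermediate fraction in range is farther away.
Largest k: floor((27 - q_1)/q_2) = floor((27 - 1)/3) = 8.
That gives (8*8 + 3)/(8*3 + 1) = 67/25.
Compare the errors: |x - 8/3| = |75*3 - 8*28|/(28*3) = 1/84, and |x - 67/25| = |75*25 - 67*28|/(28*25) = 1/700.
Cross-multiplying, 1*84 = 84 < 700 = 1*700, so 1/700 is smaller: the intermediate fraction 67/25 is closer to x than 8/3.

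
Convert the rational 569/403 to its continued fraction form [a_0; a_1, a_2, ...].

[1; 2, 2, 2, 1, 23]

Run the Euclidean algorithm on 569 and 403; the successive quotients are the partial quotients a_0, a_1, ... (each step inverts the fractional part left over by the previous one):
  569 = 1*403 + 166, so a_0 = 1.
  403 = 2*166 + 71, so a_1 = 2.
  166 = 2*71 + 24, so a_2 = 2.
  71 = 2*24 + 23, so a_3 = 2.
  24 = 1*23 + 1, so a_4 = 1.
  23 = 23*1 + 0, so a_5 = 23.
The remainder reaches 0 after 6 divisions, so the expansion has 6 partial quotients, read off in order.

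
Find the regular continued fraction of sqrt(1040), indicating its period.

Write x_i = (sqrt(1040) + m_i)/d_i with (m_0, d_0) = (0, 1). a_0 = floor(sqrt(1040)) = 32, since 32^2 = 1024 <= 1040 < 1089 = 33^2.
Iterate m_{i+1} = d_i*a_i - m_i, d_{i+1} = (1040 - m_{i+1}^2)/d_i, a_{i+1} = floor((a_0 + m_{i+1})/d_{i+1}):
  m_1 = 1*32 - 0 = 32, d_1 = (1040 - 32^2)/1 = 16/1 = 16, a_1 = floor((32 + 32)/16) = 4.
  m_2 = 16*4 - 32 = 32, d_2 = (1040 - 32^2)/16 = 16/16 = 1, a_2 = floor((32 + 32)/1) = 64.
  m_3 = 1*64 - 32 = 32, d_3 = (1040 - 32^2)/1 = 16/1 = 16: (m_3, d_3) = (m_1, d_1) = (32, 16), so from here the quotients repeat a_1, a_2; the period length is 2.
Hence the expansion of sqrt(1040) is a_0 = 32 followed by the repeating block 4, 64 (period 2).

[32; (4, 64)]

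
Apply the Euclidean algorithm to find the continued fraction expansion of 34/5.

Run the Euclidean algorithm on 34 and 5; the successive quotients are the partial quotients a_0, a_1, ... (each step inverts the fractional part left over by the previous one):
  34 = 6*5 + 4, so a_0 = 6.
  5 = 1*4 + 1, so a_1 = 1.
  4 = 4*1 + 0, so a_2 = 4.
The remainder reaches 0 after 3 divisions, so the expansion has 3 partial quotients, read off in order.

[6; 1, 4]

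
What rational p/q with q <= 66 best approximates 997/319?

Expand x = 997/319 as a continued fraction with the Euclidean algorithm:
  997 = 3*319 + 40, so a_0 = 3.
  319 = 7*40 + 39, so a_1 = 7.
  40 = 1*39 + 1, so a_2 = 1.
  39 = 39*1 + 0, so a_3 = 39.
so x = [3; 7, 1, 39].
Convergents (p_i = a_i*p_{i-1} + p_{i-2}, q_i = a_i*q_{i-1} + q_{i-2} with p_{-2}=0, p_{-1}=1, q_{-2}=1, q_{-1}=0), until the denominator exceeds 66:
  i=0: a_0=3, p_0 = 3*1 + 0 = 3, q_0 = 3*0 + 1 = 1.
  i=1: a_1=7, p_1 = 7*3 + 1 = 22, q_1 = 7*1 + 0 = 7.
  i=2: a_2=1, p_2 = 1*22 + 3 = 25, q_2 = 1*7 + 1 = 8.
  i=3: a_3=39, p_3 = 39*25 + 22 = 997, q_3 = 39*8 + 7 = 319.
q_3 = 319 > 66, so the last convergent with denominator <= 66 is p_2/q_2 = 25/8.
The closest fraction with denominator <= 66 is either p_2/q_2 or the intermediate fraction (k*p_2 + p_1)/(k*q_2 + q_1) with the largest k >= 1 whose denominator stays <= 66; these approach x as k grows, and every other convergent or intermediate fraction in range is farther away.
Largest k: floor((66 - q_1)/q_2) = floor((66 - 7)/8) = 7.
That gives (7*25 + 22)/(7*8 + 7) = 197/63.
Compare the errors: |x - 25/8| = |997*8 - 25*319|/(319*8) = 1/2552, and |x - 197/63| = |997*63 - 197*319|/(319*63) = 32/20097.
Cross-multiplying, 1*20097 = 20097 < 81664 = 32*2552, so 1/2552 is smaller: the convergent 25/8 is closer to x than 197/63.

25/8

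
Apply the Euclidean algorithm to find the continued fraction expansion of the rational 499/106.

[4; 1, 2, 2, 2, 1, 1, 2]

Run the Euclidean algorithm on 499 and 106; the successive quotients are the partial quotients a_0, a_1, ... (each step inverts the fractional part left over by the previous one):
  499 = 4*106 + 75, so a_0 = 4.
  106 = 1*75 + 31, so a_1 = 1.
  75 = 2*31 + 13, so a_2 = 2.
  31 = 2*13 + 5, so a_3 = 2.
  13 = 2*5 + 3, so a_4 = 2.
  5 = 1*3 + 2, so a_5 = 1.
  3 = 1*2 + 1, so a_6 = 1.
  2 = 2*1 + 0, so a_7 = 2.
The remainder reaches 0 after 8 divisions, so the expansion has 8 partial quotients, read off in order.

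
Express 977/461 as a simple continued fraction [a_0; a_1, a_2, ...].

[2; 8, 2, 1, 1, 1, 1, 1, 2]

Run the Euclidean algorithm on 977 and 461; the successive quotients are the partial quotients a_0, a_1, ... (each step inverts the fractional part left over by the previous one):
  977 = 2*461 + 55, so a_0 = 2.
  461 = 8*55 + 21, so a_1 = 8.
  55 = 2*21 + 13, so a_2 = 2.
  21 = 1*13 + 8, so a_3 = 1.
  13 = 1*8 + 5, so a_4 = 1.
  8 = 1*5 + 3, so a_5 = 1.
  5 = 1*3 + 2, so a_6 = 1.
  3 = 1*2 + 1, so a_7 = 1.
  2 = 2*1 + 0, so a_8 = 2.
The remainder reaches 0 after 9 divisions, so the expansion has 9 partial quotients, read off in order.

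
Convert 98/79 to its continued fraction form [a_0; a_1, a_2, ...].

Run the Euclidean algorithm on 98 and 79; the successive quotients are the partial quotients a_0, a_1, ... (each step inverts the fractional part left over by the previous one):
  98 = 1*79 + 19, so a_0 = 1.
  79 = 4*19 + 3, so a_1 = 4.
  19 = 6*3 + 1, so a_2 = 6.
  3 = 3*1 + 0, so a_3 = 3.
The remainder reaches 0 after 4 divisions, so the expansion has 4 partial quotients, read off in order.

[1; 4, 6, 3]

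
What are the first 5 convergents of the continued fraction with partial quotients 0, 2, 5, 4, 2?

Using the convergent recurrence p_i = a_i*p_{i-1} + p_{i-2}, q_i = a_i*q_{i-1} + q_{i-2} with p_{-2}=0, p_{-1}=1, q_{-2}=1, q_{-1}=0:
  i=0: a_0=0, p_0 = 0*1 + 0 = 0, q_0 = 0*0 + 1 = 1.
  i=1: a_1=2, p_1 = 2*0 + 1 = 1, q_1 = 2*1 + 0 = 2.
  i=2: a_2=5, p_2 = 5*1 + 0 = 5, q_2 = 5*2 + 1 = 11.
  i=3: a_3=4, p_3 = 4*5 + 1 = 21, q_3 = 4*11 + 2 = 46.
  i=4: a_4=2, p_4 = 2*21 + 5 = 47, q_4 = 2*46 + 11 = 103.

0/1, 1/2, 5/11, 21/46, 47/103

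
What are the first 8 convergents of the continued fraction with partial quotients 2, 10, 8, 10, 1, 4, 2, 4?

2/1, 21/10, 170/81, 1721/820, 1891/901, 9285/4424, 20461/9749, 91129/43420

Using the convergent recurrence p_i = a_i*p_{i-1} + p_{i-2}, q_i = a_i*q_{i-1} + q_{i-2} with p_{-2}=0, p_{-1}=1, q_{-2}=1, q_{-1}=0:
  i=0: a_0=2, p_0 = 2*1 + 0 = 2, q_0 = 2*0 + 1 = 1.
  i=1: a_1=10, p_1 = 10*2 + 1 = 21, q_1 = 10*1 + 0 = 10.
  i=2: a_2=8, p_2 = 8*21 + 2 = 170, q_2 = 8*10 + 1 = 81.
  i=3: a_3=10, p_3 = 10*170 + 21 = 1721, q_3 = 10*81 + 10 = 820.
  i=4: a_4=1, p_4 = 1*1721 + 170 = 1891, q_4 = 1*820 + 81 = 901.
  i=5: a_5=4, p_5 = 4*1891 + 1721 = 9285, q_5 = 4*901 + 820 = 4424.
  i=6: a_6=2, p_6 = 2*9285 + 1891 = 20461, q_6 = 2*4424 + 901 = 9749.
  i=7: a_7=4, p_7 = 4*20461 + 9285 = 91129, q_7 = 4*9749 + 4424 = 43420.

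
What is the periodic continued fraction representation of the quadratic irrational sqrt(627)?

[25; (25, 50)]

Write x_i = (sqrt(627) + m_i)/d_i with (m_0, d_0) = (0, 1). a_0 = floor(sqrt(627)) = 25, since 25^2 = 625 <= 627 < 676 = 26^2.
Iterate m_{i+1} = d_i*a_i - m_i, d_{i+1} = (627 - m_{i+1}^2)/d_i, a_{i+1} = floor((a_0 + m_{i+1})/d_{i+1}):
  m_1 = 1*25 - 0 = 25, d_1 = (627 - 25^2)/1 = 2/1 = 2, a_1 = floor((25 + 25)/2) = 25.
  m_2 = 2*25 - 25 = 25, d_2 = (627 - 25^2)/2 = 2/2 = 1, a_2 = floor((25 + 25)/1) = 50.
  m_3 = 1*50 - 25 = 25, d_3 = (627 - 25^2)/1 = 2/1 = 2: (m_3, d_3) = (m_1, d_1) = (25, 2), so from here the quotients repeat a_1, a_2; the period length is 2.
Hence the expansion of sqrt(627) is a_0 = 25 followed by the repeating block 25, 50 (period 2).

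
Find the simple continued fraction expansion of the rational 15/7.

[2; 7]

Run the Euclidean algorithm on 15 and 7; the successive quotients are the partial quotients a_0, a_1, ... (each step inverts the fractional part left over by the previous one):
  15 = 2*7 + 1, so a_0 = 2.
  7 = 7*1 + 0, so a_1 = 7.
The remainder reaches 0 after 2 divisions, so the expansion has 2 partial quotients, read off in order.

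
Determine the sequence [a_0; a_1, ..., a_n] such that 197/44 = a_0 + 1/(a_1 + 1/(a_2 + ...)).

[4; 2, 10, 2]

Run the Euclidean algorithm on 197 and 44; the successive quotients are the partial quotients a_0, a_1, ... (each step inverts the fractional part left over by the previous one):
  197 = 4*44 + 21, so a_0 = 4.
  44 = 2*21 + 2, so a_1 = 2.
  21 = 10*2 + 1, so a_2 = 10.
  2 = 2*1 + 0, so a_3 = 2.
The remainder reaches 0 after 4 divisions, so the expansion has 4 partial quotients, read off in order.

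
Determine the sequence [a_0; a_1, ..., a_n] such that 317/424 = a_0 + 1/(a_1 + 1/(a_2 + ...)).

Run the Euclidean algorithm on 317 and 424; the successive quotients are the partial quotients a_0, a_1, ... (each step inverts the fractional part left over by the previous one):
  317 = 0*424 + 317, so a_0 = 0.
  424 = 1*317 + 107, so a_1 = 1.
  317 = 2*107 + 103, so a_2 = 2.
  107 = 1*103 + 4, so a_3 = 1.
  103 = 25*4 + 3, so a_4 = 25.
  4 = 1*3 + 1, so a_5 = 1.
  3 = 3*1 + 0, so a_6 = 3.
The remainder reaches 0 after 7 divisions, so the expansion has 7 partial quotients, read off in order.

[0; 1, 2, 1, 25, 1, 3]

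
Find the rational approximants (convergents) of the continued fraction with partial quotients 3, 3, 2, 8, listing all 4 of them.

Using the convergent recurrence p_i = a_i*p_{i-1} + p_{i-2}, q_i = a_i*q_{i-1} + q_{i-2} with p_{-2}=0, p_{-1}=1, q_{-2}=1, q_{-1}=0:
  i=0: a_0=3, p_0 = 3*1 + 0 = 3, q_0 = 3*0 + 1 = 1.
  i=1: a_1=3, p_1 = 3*3 + 1 = 10, q_1 = 3*1 + 0 = 3.
  i=2: a_2=2, p_2 = 2*10 + 3 = 23, q_2 = 2*3 + 1 = 7.
  i=3: a_3=8, p_3 = 8*23 + 10 = 194, q_3 = 8*7 + 3 = 59.

3/1, 10/3, 23/7, 194/59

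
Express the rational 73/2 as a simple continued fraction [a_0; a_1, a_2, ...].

Run the Euclidean algorithm on 73 and 2; the successive quotients are the partial quotients a_0, a_1, ... (each step inverts the fractional part left over by the previous one):
  73 = 36*2 + 1, so a_0 = 36.
  2 = 2*1 + 0, so a_1 = 2.
The remainder reaches 0 after 2 divisions, so the expansion has 2 partial quotients, read off in order.

[36; 2]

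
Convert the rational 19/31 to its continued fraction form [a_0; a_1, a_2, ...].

Run the Euclidean algorithm on 19 and 31; the successive quotients are the partial quotients a_0, a_1, ... (each step inverts the fractional part left over by the previous one):
  19 = 0*31 + 19, so a_0 = 0.
  31 = 1*19 + 12, so a_1 = 1.
  19 = 1*12 + 7, so a_2 = 1.
  12 = 1*7 + 5, so a_3 = 1.
  7 = 1*5 + 2, so a_4 = 1.
  5 = 2*2 + 1, so a_5 = 2.
  2 = 2*1 + 0, so a_6 = 2.
The remainder reaches 0 after 7 divisions, so the expansion has 7 partial quotients, read off in order.

[0; 1, 1, 1, 1, 2, 2]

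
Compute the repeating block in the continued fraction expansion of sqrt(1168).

Write x_i = (sqrt(1168) + m_i)/d_i with (m_0, d_0) = (0, 1). a_0 = floor(sqrt(1168)) = 34, since 34^2 = 1156 <= 1168 < 1225 = 35^2.
Iterate m_{i+1} = d_i*a_i - m_i, d_{i+1} = (1168 - m_{i+1}^2)/d_i, a_{i+1} = floor((a_0 + m_{i+1})/d_{i+1}):
  m_1 = 1*34 - 0 = 34, d_1 = (1168 - 34^2)/1 = 12/1 = 12, a_1 = floor((34 + 34)/12) = 5.
  m_2 = 12*5 - 34 = 26, d_2 = (1168 - 26^2)/12 = 492/12 = 41, a_2 = floor((34 + 26)/41) = 1.
  m_3 = 41*1 - 26 = 15, d_3 = (1168 - 15^2)/41 = 943/41 = 23, a_3 = floor((34 + 15)/23) = 2.
  m_4 = 23*2 - 15 = 31, d_4 = (1168 - 31^2)/23 = 207/23 = 9, a_4 = floor((34 + 31)/9) = 7.
  m_5 = 9*7 - 31 = 32, d_5 = (1168 - 32^2)/9 = 144/9 = 16, a_5 = floor((34 + 32)/16) = 4.
  m_6 = 16*4 - 32 = 32, d_6 = (1168 - 32^2)/16 = 144/16 = 9, a_6 = floor((34 + 32)/9) = 7.
  m_7 = 9*7 - 32 = 31, d_7 = (1168 - 31^2)/9 = 207/9 = 23, a_7 = floor((34 + 31)/23) = 2.
  m_8 = 23*2 - 31 = 15, d_8 = (1168 - 15^2)/23 = 943/23 = 41, a_8 = floor((34 + 15)/41) = 1.
  m_9 = 41*1 - 15 = 26, d_9 = (1168 - 26^2)/41 = 492/41 = 12, a_9 = floor((34 + 26)/12) = 5.
  m_10 = 12*5 - 26 = 34, d_10 = (1168 - 34^2)/12 = 12/12 = 1, a_10 = floor((34 + 34)/1) = 68.
  m_11 = 1*68 - 34 = 34, d_11 = (1168 - 34^2)/1 = 12/1 = 12: (m_11, d_11) = (m_1, d_1) = (34, 12), so from here the quotients repeat a_1, ..., a_10; the period length is 10.
Hence the expansion of sqrt(1168) is a_0 = 34 followed by the repeating block 5, 1, 2, 7, 4, 7, 2, 1, 5, 68 (period 10).

[34; (5, 1, 2, 7, 4, 7, 2, 1, 5, 68)]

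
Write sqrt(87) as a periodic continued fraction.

Write x_i = (sqrt(87) + m_i)/d_i with (m_0, d_0) = (0, 1). a_0 = floor(sqrt(87)) = 9, since 9^2 = 81 <= 87 < 100 = 10^2.
Iterate m_{i+1} = d_i*a_i - m_i, d_{i+1} = (87 - m_{i+1}^2)/d_i, a_{i+1} = floor((a_0 + m_{i+1})/d_{i+1}):
  m_1 = 1*9 - 0 = 9, d_1 = (87 - 9^2)/1 = 6/1 = 6, a_1 = floor((9 + 9)/6) = 3.
  m_2 = 6*3 - 9 = 9, d_2 = (87 - 9^2)/6 = 6/6 = 1, a_2 = floor((9 + 9)/1) = 18.
  m_3 = 1*18 - 9 = 9, d_3 = (87 - 9^2)/1 = 6/1 = 6: (m_3, d_3) = (m_1, d_1) = (9, 6), so from here the quotients repeat a_1, a_2; the period length is 2.
Hence the expansion of sqrt(87) is a_0 = 9 followed by the repeating block 3, 18 (period 2).

[9; (3, 18)]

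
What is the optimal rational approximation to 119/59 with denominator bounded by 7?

Expand x = 119/59 as a continued fraction with the Euclidean algorithm:
  119 = 2*59 + 1, so a_0 = 2.
  59 = 59*1 + 0, so a_1 = 59.
so x = [2; 59].
Convergents (p_i = a_i*p_{i-1} + p_{i-2}, q_i = a_i*q_{i-1} + q_{i-2} with p_{-2}=0, p_{-1}=1, q_{-2}=1, q_{-1}=0), until the denominator exceeds 7:
  i=0: a_0=2, p_0 = 2*1 + 0 = 2, q_0 = 2*0 + 1 = 1.
  i=1: a_1=59, p_1 = 59*2 + 1 = 119, q_1 = 59*1 + 0 = 59.
q_1 = 59 > 7, so the last convergent with denominator <= 7 is p_0/q_0 = 2/1.
The closest fraction with denominator <= 7 is either p_0/q_0 or the intermediate fraction (k*p_0 + p_{-1})/(k*q_0 + q_{-1}) with the largest k >= 1 whose denominator stays <= 7; these approach x as k grows, and every other convergent or intermediate fraction in range is farther away.
Largest k: floor((7 - q_{-1})/q_0) = floor((7 - 0)/1) = 7 (using the seeds p_{-1} = 1, q_{-1} = 0).
That gives (7*2 + 1)/(7*1 + 0) = 15/7.
Compare the errors: |x - 2/1| = |119*1 - 2*59|/(59*1) = 1/59, and |x - 15/7| = |119*7 - 15*59|/(59*7) = 52/413.
Cross-multiplying, 1*413 = 413 < 3068 = 52*59, so 1/59 is smaller: the convergent 2/1 is closer to x than 15/7.

2/1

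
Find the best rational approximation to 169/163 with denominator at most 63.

Expand x = 169/163 as a continued fraction with the Euclidean algorithm:
  169 = 1*163 + 6, so a_0 = 1.
  163 = 27*6 + 1, so a_1 = 27.
  6 = 6*1 + 0, so a_2 = 6.
so x = [1; 27, 6].
Convergents (p_i = a_i*p_{i-1} + p_{i-2}, q_i = a_i*q_{i-1} + q_{i-2} with p_{-2}=0, p_{-1}=1, q_{-2}=1, q_{-1}=0), until the denominator exceeds 63:
  i=0: a_0=1, p_0 = 1*1 + 0 = 1, q_0 = 1*0 + 1 = 1.
  i=1: a_1=27, p_1 = 27*1 + 1 = 28, q_1 = 27*1 + 0 = 27.
  i=2: a_2=6, p_2 = 6*28 + 1 = 169, q_2 = 6*27 + 1 = 163.
q_2 = 163 > 63, so the last convergent with denominator <= 63 is p_1/q_1 = 28/27.
The closest fraction with denominator <= 63 is either p_1/q_1 or the intermediate fraction (k*p_1 + p_0)/(k*q_1 + q_0) with the largest k >= 1 whose denominator stays <= 63; these approach x as k grows, and every other convergent or intermediate fraction in range is farther away.
Largest k: floor((63 - q_0)/q_1) = floor((63 - 1)/27) = 2.
That gives (2*28 + 1)/(2*27 + 1) = 57/55.
Compare the errors: |x - 28/27| = |169*27 - 28*163|/(163*27) = 1/4401, and |x - 57/55| = |169*55 - 57*163|/(163*55) = 4/8965.
Cross-multiplying, 1*8965 = 8965 < 17604 = 4*4401, so 1/4401 is smaller: the convergent 28/27 is closer to x than 57/55.

28/27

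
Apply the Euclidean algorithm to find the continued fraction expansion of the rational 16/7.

Run the Euclidean algorithm on 16 and 7; the successive quotients are the partial quotients a_0, a_1, ... (each step inverts the fractional part left over by the previous one):
  16 = 2*7 + 2, so a_0 = 2.
  7 = 3*2 + 1, so a_1 = 3.
  2 = 2*1 + 0, so a_2 = 2.
The remainder reaches 0 after 3 divisions, so the expansion has 3 partial quotients, read off in order.

[2; 3, 2]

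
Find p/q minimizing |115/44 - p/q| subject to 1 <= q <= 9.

21/8

Expand x = 115/44 as a continued fraction with the Euclidean algorithm:
  115 = 2*44 + 27, so a_0 = 2.
  44 = 1*27 + 17, so a_1 = 1.
  27 = 1*17 + 10, so a_2 = 1.
  17 = 1*10 + 7, so a_3 = 1.
  10 = 1*7 + 3, so a_4 = 1.
  7 = 2*3 + 1, so a_5 = 2.
  3 = 3*1 + 0, so a_6 = 3.
so x = [2; 1, 1, 1, 1, 2, 3].
Convergents (p_i = a_i*p_{i-1} + p_{i-2}, q_i = a_i*q_{i-1} + q_{i-2} with p_{-2}=0, p_{-1}=1, q_{-2}=1, q_{-1}=0), until the denominator exceeds 9:
  i=0: a_0=2, p_0 = 2*1 + 0 = 2, q_0 = 2*0 + 1 = 1.
  i=1: a_1=1, p_1 = 1*2 + 1 = 3, q_1 = 1*1 + 0 = 1.
  i=2: a_2=1, p_2 = 1*3 + 2 = 5, q_2 = 1*1 + 1 = 2.
  i=3: a_3=1, p_3 = 1*5 + 3 = 8, q_3 = 1*2 + 1 = 3.
  i=4: a_4=1, p_4 = 1*8 + 5 = 13, q_4 = 1*3 + 2 = 5.
  i=5: a_5=2, p_5 = 2*13 + 8 = 34, q_5 = 2*5 + 3 = 13.
q_5 = 13 > 9, so the last convergent with denominator <= 9 is p_4/q_4 = 13/5.
The closest fraction with denominator <= 9 is either p_4/q_4 or the intermediate fraction (k*p_4 + p_3)/(k*q_4 + q_3) with the largest k >= 1 whose denominator stays <= 9; these approach x as k grows, and every other convergent or intermediate fraction in range is farther away.
Largest k: floor((9 - q_3)/q_4) = floor((9 - 3)/5) = 1.
That gives (1*13 + 8)/(1*5 + 3) = 21/8.
Compare the errors: |x - 13/5| = |115*5 - 13*44|/(44*5) = 3/220, and |x - 21/8| = |115*8 - 21*44|/(44*8) = 4/352.
Cross-multiplying, 4*220 = 880 < 1056 = 3*352, so 4/352 is smaller: the intermediate fraction 21/8 is closer to x than 13/5.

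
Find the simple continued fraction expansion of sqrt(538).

[23; (5, 7, 1, 1, 7, 5, 46)]

Write x_i = (sqrt(538) + m_i)/d_i with (m_0, d_0) = (0, 1). a_0 = floor(sqrt(538)) = 23, since 23^2 = 529 <= 538 < 576 = 24^2.
Iterate m_{i+1} = d_i*a_i - m_i, d_{i+1} = (538 - m_{i+1}^2)/d_i, a_{i+1} = floor((a_0 + m_{i+1})/d_{i+1}):
  m_1 = 1*23 - 0 = 23, d_1 = (538 - 23^2)/1 = 9/1 = 9, a_1 = floor((23 + 23)/9) = 5.
  m_2 = 9*5 - 23 = 22, d_2 = (538 - 22^2)/9 = 54/9 = 6, a_2 = floor((23 + 22)/6) = 7.
  m_3 = 6*7 - 22 = 20, d_3 = (538 - 20^2)/6 = 138/6 = 23, a_3 = floor((23 + 20)/23) = 1.
  m_4 = 23*1 - 20 = 3, d_4 = (538 - 3^2)/23 = 529/23 = 23, a_4 = floor((23 + 3)/23) = 1.
  m_5 = 23*1 - 3 = 20, d_5 = (538 - 20^2)/23 = 138/23 = 6, a_5 = floor((23 + 20)/6) = 7.
  m_6 = 6*7 - 20 = 22, d_6 = (538 - 22^2)/6 = 54/6 = 9, a_6 = floor((23 + 22)/9) = 5.
  m_7 = 9*5 - 22 = 23, d_7 = (538 - 23^2)/9 = 9/9 = 1, a_7 = floor((23 + 23)/1) = 46.
  m_8 = 1*46 - 23 = 23, d_8 = (538 - 23^2)/1 = 9/1 = 9: (m_8, d_8) = (m_1, d_1) = (23, 9), so from here the quotients repeat a_1, ..., a_7; the period length is 7.
Hence the expansion of sqrt(538) is a_0 = 23 followed by the repeating block 5, 7, 1, 1, 7, 5, 46 (period 7).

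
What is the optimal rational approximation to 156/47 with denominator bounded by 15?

Expand x = 156/47 as a continued fraction with the Euclidean algorithm:
  156 = 3*47 + 15, so a_0 = 3.
  47 = 3*15 + 2, so a_1 = 3.
  15 = 7*2 + 1, so a_2 = 7.
  2 = 2*1 + 0, so a_3 = 2.
so x = [3; 3, 7, 2].
Convergents (p_i = a_i*p_{i-1} + p_{i-2}, q_i = a_i*q_{i-1} + q_{i-2} with p_{-2}=0, p_{-1}=1, q_{-2}=1, q_{-1}=0), until the denominator exceeds 15:
  i=0: a_0=3, p_0 = 3*1 + 0 = 3, q_0 = 3*0 + 1 = 1.
  i=1: a_1=3, p_1 = 3*3 + 1 = 10, q_1 = 3*1 + 0 = 3.
  i=2: a_2=7, p_2 = 7*10 + 3 = 73, q_2 = 7*3 + 1 = 22.
q_2 = 22 > 15, so the last convergent with denominator <= 15 is p_1/q_1 = 10/3.
The closest fraction with denominator <= 15 is either p_1/q_1 or the intermediate fraction (k*p_1 + p_0)/(k*q_1 + q_0) with the largest k >= 1 whose denominator stays <= 15; these approach x as k grows, and every other convergent or intermediate fraction in range is farther away.
Largest k: floor((15 - q_0)/q_1) = floor((15 - 1)/3) = 4.
That gives (4*10 + 3)/(4*3 + 1) = 43/13.
Compare the errors: |x - 10/3| = |156*3 - 10*47|/(47*3) = 2/141, and |x - 43/13| = |156*13 - 43*47|/(47*13) = 7/611.
Cross-multiplying, 7*141 = 987 < 1222 = 2*611, so 7/611 is smaller: the intermediate fraction 43/13 is closer to x than 10/3.

43/13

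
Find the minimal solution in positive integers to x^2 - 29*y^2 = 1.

(x, y) = (9801, 1820)

First expand sqrt(29) as a continued fraction. With x_i = (sqrt(29) + m_i)/d_i and (m_0, d_0) = (0, 1): a_0 = floor(sqrt(29)) = 5, since 5^2 = 25 <= 29 < 36 = 6^2.
Iterate m_{i+1} = d_i*a_i - m_i, d_{i+1} = (29 - m_{i+1}^2)/d_i, a_{i+1} = floor((a_0 + m_{i+1})/d_{i+1}):
  m_1 = 1*5 - 0 = 5, d_1 = (29 - 5^2)/1 = 4/1 = 4, a_1 = floor((5 + 5)/4) = 2.
  m_2 = 4*2 - 5 = 3, d_2 = (29 - 3^2)/4 = 20/4 = 5, a_2 = floor((5 + 3)/5) = 1.
  m_3 = 5*1 - 3 = 2, d_3 = (29 - 2^2)/5 = 25/5 = 5, a_3 = floor((5 + 2)/5) = 1.
  m_4 = 5*1 - 2 = 3, d_4 = (29 - 3^2)/5 = 20/5 = 4, a_4 = floor((5 + 3)/4) = 2.
  m_5 = 4*2 - 3 = 5, d_5 = (29 - 5^2)/4 = 4/4 = 1, a_5 = floor((5 + 5)/1) = 10.
  m_6 = 1*10 - 5 = 5, d_6 = (29 - 5^2)/1 = 4/1 = 4: (m_6, d_6) = (m_1, d_1) = (5, 4), so from here the quotients repeat a_1, ..., a_5; the period length is 5.
So sqrt(29) = [5; (2, 1, 1, 2, 10)] with period length k = 5.
k is odd, so (p_{k-1}, q_{k-1}) only solves x^2 - 29y^2 = -1 and the fundamental solution of x^2 - 29y^2 = 1 is (p_{2k-1}, q_{2k-1}) = (p_9, q_9); compute convergents through index 9, running through the period twice.
Convergents (p_i = a_i*p_{i-1} + p_{i-2}, q_i = a_i*q_{i-1} + q_{i-2} with p_{-2}=0, p_{-1}=1, q_{-2}=1, q_{-1}=0):
  i=0: a_0=5, p_0 = 5*1 + 0 = 5, q_0 = 5*0 + 1 = 1.
  i=1: a_1=2, p_1 = 2*5 + 1 = 11, q_1 = 2*1 + 0 = 2.
  i=2: a_2=1, p_2 = 1*11 + 5 = 16, q_2 = 1*2 + 1 = 3.
  i=3: a_3=1, p_3 = 1*16 + 11 = 27, q_3 = 1*3 + 2 = 5.
  i=4: a_4=2, p_4 = 2*27 + 16 = 70, q_4 = 2*5 + 3 = 13.
  i=5: a_5=10, p_5 = 10*70 + 27 = 727, q_5 = 10*13 + 5 = 135.
  i=6: a_6=2, p_6 = 2*727 + 70 = 1524, q_6 = 2*135 + 13 = 283.
  i=7: a_7=1, p_7 = 1*1524 + 727 = 2251, q_7 = 1*283 + 135 = 418.
  i=8: a_8=1, p_8 = 1*2251 + 1524 = 3775, q_8 = 1*418 + 283 = 701.
  i=9: a_9=2, p_9 = 2*3775 + 2251 = 9801, q_9 = 2*701 + 418 = 1820.
Indeed p_4^2 - 29*q_4^2 = 4900 - 4901 = -1, not +1.
Check: 9801^2 - 29*1820^2 = 96059601 - 96059600 = 1, so (x, y) = (9801, 1820) solves the equation, and by the theorem it is the least positive solution.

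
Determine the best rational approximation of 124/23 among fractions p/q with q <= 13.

Expand x = 124/23 as a continued fraction with the Euclidean algorithm:
  124 = 5*23 + 9, so a_0 = 5.
  23 = 2*9 + 5, so a_1 = 2.
  9 = 1*5 + 4, so a_2 = 1.
  5 = 1*4 + 1, so a_3 = 1.
  4 = 4*1 + 0, so a_4 = 4.
so x = [5; 2, 1, 1, 4].
Convergents (p_i = a_i*p_{i-1} + p_{i-2}, q_i = a_i*q_{i-1} + q_{i-2} with p_{-2}=0, p_{-1}=1, q_{-2}=1, q_{-1}=0), until the denominator exceeds 13:
  i=0: a_0=5, p_0 = 5*1 + 0 = 5, q_0 = 5*0 + 1 = 1.
  i=1: a_1=2, p_1 = 2*5 + 1 = 11, q_1 = 2*1 + 0 = 2.
  i=2: a_2=1, p_2 = 1*11 + 5 = 16, q_2 = 1*2 + 1 = 3.
  i=3: a_3=1, p_3 = 1*16 + 11 = 27, q_3 = 1*3 + 2 = 5.
  i=4: a_4=4, p_4 = 4*27 + 16 = 124, q_4 = 4*5 + 3 = 23.
q_4 = 23 > 13, so the last convergent with denominator <= 13 is p_3/q_3 = 27/5.
The closest fraction with denominator <= 13 is either p_3/q_3 or the intermediate fraction (k*p_3 + p_2)/(k*q_3 + q_2) with the largest k >= 1 whose denominator stays <= 13; these approach x as k grows, and every other convergent or intermediate fraction in range is farther away.
Largest k: floor((13 - q_2)/q_3) = floor((13 - 3)/5) = 2.
That gives (2*27 + 16)/(2*5 + 3) = 70/13.
Compare the errors: |x - 27/5| = |124*5 - 27*23|/(23*5) = 1/115, and |x - 70/13| = |124*13 - 70*23|/(23*13) = 2/299.
Cross-multiplying, 2*115 = 230 < 299 = 1*299, so 2/299 is smaller: the intermediate fraction 70/13 is closer to x than 27/5.

70/13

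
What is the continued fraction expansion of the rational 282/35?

[8; 17, 2]

Run the Euclidean algorithm on 282 and 35; the successive quotients are the partial quotients a_0, a_1, ... (each step inverts the fractional part left over by the previous one):
  282 = 8*35 + 2, so a_0 = 8.
  35 = 17*2 + 1, so a_1 = 17.
  2 = 2*1 + 0, so a_2 = 2.
The remainder reaches 0 after 3 divisions, so the expansion has 3 partial quotients, read off in order.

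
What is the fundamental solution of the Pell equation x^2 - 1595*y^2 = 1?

First expand sqrt(1595) as a continued fraction. With x_i = (sqrt(1595) + m_i)/d_i and (m_0, d_0) = (0, 1): a_0 = floor(sqrt(1595)) = 39, since 39^2 = 1521 <= 1595 < 1600 = 40^2.
Iterate m_{i+1} = d_i*a_i - m_i, d_{i+1} = (1595 - m_{i+1}^2)/d_i, a_{i+1} = floor((a_0 + m_{i+1})/d_{i+1}):
  m_1 = 1*39 - 0 = 39, d_1 = (1595 - 39^2)/1 = 74/1 = 74, a_1 = floor((39 + 39)/74) = 1.
  m_2 = 74*1 - 39 = 35, d_2 = (1595 - 35^2)/74 = 370/74 = 5, a_2 = floor((39 + 35)/5) = 14.
  m_3 = 5*14 - 35 = 35, d_3 = (1595 - 35^2)/5 = 370/5 = 74, a_3 = floor((39 + 35)/74) = 1.
  m_4 = 74*1 - 35 = 39, d_4 = (1595 - 39^2)/74 = 74/74 = 1, a_4 = floor((39 + 39)/1) = 78.
  m_5 = 1*78 - 39 = 39, d_5 = (1595 - 39^2)/1 = 74/1 = 74: (m_5, d_5) = (m_1, d_1) = (39, 74), so from here the quotients repeat a_1, ..., a_4; the period length is 4.
So sqrt(1595) = [39; (1, 14, 1, 78)] with period length k = 4.
k is even, so the fundamental solution of x^2 - 1595y^2 = 1 is (p_{k-1}, q_{k-1}) = (p_3, q_3); compute convergents through index 3.
Convergents (p_i = a_i*p_{i-1} + p_{i-2}, q_i = a_i*q_{i-1} + q_{i-2} with p_{-2}=0, p_{-1}=1, q_{-2}=1, q_{-1}=0):
  i=0: a_0=39, p_0 = 39*1 + 0 = 39, q_0 = 39*0 + 1 = 1.
  i=1: a_1=1, p_1 = 1*39 + 1 = 40, q_1 = 1*1 + 0 = 1.
  i=2: a_2=14, p_2 = 14*40 + 39 = 599, q_2 = 14*1 + 1 = 15.
  i=3: a_3=1, p_3 = 1*599 + 40 = 639, q_3 = 1*15 + 1 = 16.
Check: 639^2 - 1595*16^2 = 408321 - 408320 = 1, so (x, y) = (639, 16) solves the equation, and by the theorem it is the least positive solution.

(x, y) = (639, 16)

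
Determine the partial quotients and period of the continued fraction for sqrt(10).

[3; (6)]

Write x_i = (sqrt(10) + m_i)/d_i with (m_0, d_0) = (0, 1). a_0 = floor(sqrt(10)) = 3, since 3^2 = 9 <= 10 < 16 = 4^2.
Iterate m_{i+1} = d_i*a_i - m_i, d_{i+1} = (10 - m_{i+1}^2)/d_i, a_{i+1} = floor((a_0 + m_{i+1})/d_{i+1}):
  m_1 = 1*3 - 0 = 3, d_1 = (10 - 3^2)/1 = 1/1 = 1, a_1 = floor((3 + 3)/1) = 6.
  m_2 = 1*6 - 3 = 3, d_2 = (10 - 3^2)/1 = 1/1 = 1: (m_2, d_2) = (m_1, d_1) = (3, 1), so from here the quotient a_1 repeats; the period length is 1.
Hence the expansion of sqrt(10) is a_0 = 3 followed by the repeating block 6 (period 1).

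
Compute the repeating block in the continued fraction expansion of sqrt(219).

Write x_i = (sqrt(219) + m_i)/d_i with (m_0, d_0) = (0, 1). a_0 = floor(sqrt(219)) = 14, since 14^2 = 196 <= 219 < 225 = 15^2.
Iterate m_{i+1} = d_i*a_i - m_i, d_{i+1} = (219 - m_{i+1}^2)/d_i, a_{i+1} = floor((a_0 + m_{i+1})/d_{i+1}):
  m_1 = 1*14 - 0 = 14, d_1 = (219 - 14^2)/1 = 23/1 = 23, a_1 = floor((14 + 14)/23) = 1.
  m_2 = 23*1 - 14 = 9, d_2 = (219 - 9^2)/23 = 138/23 = 6, a_2 = floor((14 + 9)/6) = 3.
  m_3 = 6*3 - 9 = 9, d_3 = (219 - 9^2)/6 = 138/6 = 23, a_3 = floor((14 + 9)/23) = 1.
  m_4 = 23*1 - 9 = 14, d_4 = (219 - 14^2)/23 = 23/23 = 1, a_4 = floor((14 + 14)/1) = 28.
  m_5 = 1*28 - 14 = 14, d_5 = (219 - 14^2)/1 = 23/1 = 23: (m_5, d_5) = (m_1, d_1) = (14, 23), so from here the quotients repeat a_1, ..., a_4; the period length is 4.
Hence the expansion of sqrt(219) is a_0 = 14 followed by the repeating block 1, 3, 1, 28 (period 4).

[14; (1, 3, 1, 28)]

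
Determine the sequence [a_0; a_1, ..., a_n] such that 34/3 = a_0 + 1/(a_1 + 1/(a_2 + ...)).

[11; 3]

Run the Euclidean algorithm on 34 and 3; the successive quotients are the partial quotients a_0, a_1, ... (each step inverts the fractional part left over by the previous one):
  34 = 11*3 + 1, so a_0 = 11.
  3 = 3*1 + 0, so a_1 = 3.
The remainder reaches 0 after 2 divisions, so the expansion has 2 partial quotients, read off in order.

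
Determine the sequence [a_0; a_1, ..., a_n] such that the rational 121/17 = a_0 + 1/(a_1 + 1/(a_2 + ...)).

Run the Euclidean algorithm on 121 and 17; the successive quotients are the partial quotients a_0, a_1, ... (each step inverts the fractional part left over by the previous one):
  121 = 7*17 + 2, so a_0 = 7.
  17 = 8*2 + 1, so a_1 = 8.
  2 = 2*1 + 0, so a_2 = 2.
The remainder reaches 0 after 3 divisions, so the expansion has 3 partial quotients, read off in order.

[7; 8, 2]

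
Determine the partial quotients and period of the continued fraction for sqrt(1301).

[36; (14, 2, 2, 2, 2, 14, 72)]

Write x_i = (sqrt(1301) + m_i)/d_i with (m_0, d_0) = (0, 1). a_0 = floor(sqrt(1301)) = 36, since 36^2 = 1296 <= 1301 < 1369 = 37^2.
Iterate m_{i+1} = d_i*a_i - m_i, d_{i+1} = (1301 - m_{i+1}^2)/d_i, a_{i+1} = floor((a_0 + m_{i+1})/d_{i+1}):
  m_1 = 1*36 - 0 = 36, d_1 = (1301 - 36^2)/1 = 5/1 = 5, a_1 = floor((36 + 36)/5) = 14.
  m_2 = 5*14 - 36 = 34, d_2 = (1301 - 34^2)/5 = 145/5 = 29, a_2 = floor((36 + 34)/29) = 2.
  m_3 = 29*2 - 34 = 24, d_3 = (1301 - 24^2)/29 = 725/29 = 25, a_3 = floor((36 + 24)/25) = 2.
  m_4 = 25*2 - 24 = 26, d_4 = (1301 - 26^2)/25 = 625/25 = 25, a_4 = floor((36 + 26)/25) = 2.
  m_5 = 25*2 - 26 = 24, d_5 = (1301 - 24^2)/25 = 725/25 = 29, a_5 = floor((36 + 24)/29) = 2.
  m_6 = 29*2 - 24 = 34, d_6 = (1301 - 34^2)/29 = 145/29 = 5, a_6 = floor((36 + 34)/5) = 14.
  m_7 = 5*14 - 34 = 36, d_7 = (1301 - 36^2)/5 = 5/5 = 1, a_7 = floor((36 + 36)/1) = 72.
  m_8 = 1*72 - 36 = 36, d_8 = (1301 - 36^2)/1 = 5/1 = 5: (m_8, d_8) = (m_1, d_1) = (36, 5), so from here the quotients repeat a_1, ..., a_7; the period length is 7.
Hence the expansion of sqrt(1301) is a_0 = 36 followed by the repeating block 14, 2, 2, 2, 2, 14, 72 (period 7).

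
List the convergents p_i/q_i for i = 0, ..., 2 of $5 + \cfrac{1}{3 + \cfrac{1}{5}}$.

5/1, 16/3, 85/16

Using the convergent recurrence p_i = a_i*p_{i-1} + p_{i-2}, q_i = a_i*q_{i-1} + q_{i-2} with p_{-2}=0, p_{-1}=1, q_{-2}=1, q_{-1}=0:
  i=0: a_0=5, p_0 = 5*1 + 0 = 5, q_0 = 5*0 + 1 = 1.
  i=1: a_1=3, p_1 = 3*5 + 1 = 16, q_1 = 3*1 + 0 = 3.
  i=2: a_2=5, p_2 = 5*16 + 5 = 85, q_2 = 5*3 + 1 = 16.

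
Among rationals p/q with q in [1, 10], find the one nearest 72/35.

Expand x = 72/35 as a continued fraction with the Euclidean algorithm:
  72 = 2*35 + 2, so a_0 = 2.
  35 = 17*2 + 1, so a_1 = 17.
  2 = 2*1 + 0, so a_2 = 2.
so x = [2; 17, 2].
Convergents (p_i = a_i*p_{i-1} + p_{i-2}, q_i = a_i*q_{i-1} + q_{i-2} with p_{-2}=0, p_{-1}=1, q_{-2}=1, q_{-1}=0), until the denominator exceeds 10:
  i=0: a_0=2, p_0 = 2*1 + 0 = 2, q_0 = 2*0 + 1 = 1.
  i=1: a_1=17, p_1 = 17*2 + 1 = 35, q_1 = 17*1 + 0 = 17.
q_1 = 17 > 10, so the last convergent with denominator <= 10 is p_0/q_0 = 2/1.
The closest fraction with denominator <= 10 is either p_0/q_0 or the intermediate fraction (k*p_0 + p_{-1})/(k*q_0 + q_{-1}) with the largest k >= 1 whose denominator stays <= 10; these approach x as k grows, and every other convergent or intermediate fraction in range is farther away.
Largest k: floor((10 - q_{-1})/q_0) = floor((10 - 0)/1) = 10 (using the seeds p_{-1} = 1, q_{-1} = 0).
That gives (10*2 + 1)/(10*1 + 0) = 21/10.
Compare the errors: |x - 2/1| = |72*1 - 2*35|/(35*1) = 2/35, and |x - 21/10| = |72*10 - 21*35|/(35*10) = 15/350.
Cross-multiplying, 15*35 = 525 < 700 = 2*350, so 15/350 is smaller: the intermediate fraction 21/10 is closer to x than 2/1.

21/10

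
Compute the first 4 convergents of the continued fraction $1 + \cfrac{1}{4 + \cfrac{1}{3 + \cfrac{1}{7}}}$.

Using the convergent recurrence p_i = a_i*p_{i-1} + p_{i-2}, q_i = a_i*q_{i-1} + q_{i-2} with p_{-2}=0, p_{-1}=1, q_{-2}=1, q_{-1}=0:
  i=0: a_0=1, p_0 = 1*1 + 0 = 1, q_0 = 1*0 + 1 = 1.
  i=1: a_1=4, p_1 = 4*1 + 1 = 5, q_1 = 4*1 + 0 = 4.
  i=2: a_2=3, p_2 = 3*5 + 1 = 16, q_2 = 3*4 + 1 = 13.
  i=3: a_3=7, p_3 = 7*16 + 5 = 117, q_3 = 7*13 + 4 = 95.

1/1, 5/4, 16/13, 117/95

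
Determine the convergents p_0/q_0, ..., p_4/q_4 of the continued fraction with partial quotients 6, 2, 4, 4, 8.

6/1, 13/2, 58/9, 245/38, 2018/313

Using the convergent recurrence p_i = a_i*p_{i-1} + p_{i-2}, q_i = a_i*q_{i-1} + q_{i-2} with p_{-2}=0, p_{-1}=1, q_{-2}=1, q_{-1}=0:
  i=0: a_0=6, p_0 = 6*1 + 0 = 6, q_0 = 6*0 + 1 = 1.
  i=1: a_1=2, p_1 = 2*6 + 1 = 13, q_1 = 2*1 + 0 = 2.
  i=2: a_2=4, p_2 = 4*13 + 6 = 58, q_2 = 4*2 + 1 = 9.
  i=3: a_3=4, p_3 = 4*58 + 13 = 245, q_3 = 4*9 + 2 = 38.
  i=4: a_4=8, p_4 = 8*245 + 58 = 2018, q_4 = 8*38 + 9 = 313.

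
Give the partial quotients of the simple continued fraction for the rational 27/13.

Run the Euclidean algorithm on 27 and 13; the successive quotients are the partial quotients a_0, a_1, ... (each step inverts the fractional part left over by the previous one):
  27 = 2*13 + 1, so a_0 = 2.
  13 = 13*1 + 0, so a_1 = 13.
The remainder reaches 0 after 2 divisions, so the expansion has 2 partial quotients, read off in order.

[2; 13]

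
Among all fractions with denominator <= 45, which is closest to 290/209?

Expand x = 290/209 as a continued fraction with the Euclidean algorithm:
  290 = 1*209 + 81, so a_0 = 1.
  209 = 2*81 + 47, so a_1 = 2.
  81 = 1*47 + 34, so a_2 = 1.
  47 = 1*34 + 13, so a_3 = 1.
  34 = 2*13 + 8, so a_4 = 2.
  13 = 1*8 + 5, so a_5 = 1.
  8 = 1*5 + 3, so a_6 = 1.
  5 = 1*3 + 2, so a_7 = 1.
  3 = 1*2 + 1, so a_8 = 1.
  2 = 2*1 + 0, so a_9 = 2.
so x = [1; 2, 1, 1, 2, 1, 1, 1, 1, 2].
Convergents (p_i = a_i*p_{i-1} + p_{i-2}, q_i = a_i*q_{i-1} + q_{i-2} with p_{-2}=0, p_{-1}=1, q_{-2}=1, q_{-1}=0), until the denominator exceeds 45:
  i=0: a_0=1, p_0 = 1*1 + 0 = 1, q_0 = 1*0 + 1 = 1.
  i=1: a_1=2, p_1 = 2*1 + 1 = 3, q_1 = 2*1 + 0 = 2.
  i=2: a_2=1, p_2 = 1*3 + 1 = 4, q_2 = 1*2 + 1 = 3.
  i=3: a_3=1, p_3 = 1*4 + 3 = 7, q_3 = 1*3 + 2 = 5.
  i=4: a_4=2, p_4 = 2*7 + 4 = 18, q_4 = 2*5 + 3 = 13.
  i=5: a_5=1, p_5 = 1*18 + 7 = 25, q_5 = 1*13 + 5 = 18.
  i=6: a_6=1, p_6 = 1*25 + 18 = 43, q_6 = 1*18 + 13 = 31.
  i=7: a_7=1, p_7 = 1*43 + 25 = 68, q_7 = 1*31 + 18 = 49.
q_7 = 49 > 45, so the last convergent with denominator <= 45 is p_6/q_6 = 43/31.
The closest fraction with denominator <= 45 is either p_6/q_6 or the intermediate fraction (k*p_6 + p_5)/(k*q_6 + q_5) with the largest k >= 1 whose denominator stays <= 45; these approach x as k grows, and every other convergent or intermediate fraction in range is farther away.
Largest k: floor((45 - q_5)/q_6) = floor((45 - 18)/31) = 0.
Since k = 0, no intermediate fraction beyond p_6/q_6 has denominator <= 45, so the convergent 43/31 is the closest (its error is |290*31 - 43*209|/(209*31) = 3/6479).

43/31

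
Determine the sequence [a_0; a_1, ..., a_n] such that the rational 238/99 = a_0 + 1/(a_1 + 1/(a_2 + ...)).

[2; 2, 2, 9, 2]

Run the Euclidean algorithm on 238 and 99; the successive quotients are the partial quotients a_0, a_1, ... (each step inverts the fractional part left over by the previous one):
  238 = 2*99 + 40, so a_0 = 2.
  99 = 2*40 + 19, so a_1 = 2.
  40 = 2*19 + 2, so a_2 = 2.
  19 = 9*2 + 1, so a_3 = 9.
  2 = 2*1 + 0, so a_4 = 2.
The remainder reaches 0 after 5 divisions, so the expansion has 5 partial quotients, read off in order.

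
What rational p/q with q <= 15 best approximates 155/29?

16/3

Expand x = 155/29 as a continued fraction with the Euclidean algorithm:
  155 = 5*29 + 10, so a_0 = 5.
  29 = 2*10 + 9, so a_1 = 2.
  10 = 1*9 + 1, so a_2 = 1.
  9 = 9*1 + 0, so a_3 = 9.
so x = [5; 2, 1, 9].
Convergents (p_i = a_i*p_{i-1} + p_{i-2}, q_i = a_i*q_{i-1} + q_{i-2} with p_{-2}=0, p_{-1}=1, q_{-2}=1, q_{-1}=0), until the denominator exceeds 15:
  i=0: a_0=5, p_0 = 5*1 + 0 = 5, q_0 = 5*0 + 1 = 1.
  i=1: a_1=2, p_1 = 2*5 + 1 = 11, q_1 = 2*1 + 0 = 2.
  i=2: a_2=1, p_2 = 1*11 + 5 = 16, q_2 = 1*2 + 1 = 3.
  i=3: a_3=9, p_3 = 9*16 + 11 = 155, q_3 = 9*3 + 2 = 29.
q_3 = 29 > 15, so the last convergent with denominator <= 15 is p_2/q_2 = 16/3.
The closest fraction with denominator <= 15 is either p_2/q_2 or the intermediate fraction (k*p_2 + p_1)/(k*q_2 + q_1) with the largest k >= 1 whose denominator stays <= 15; these approach x as k grows, and every other convergent or intermediate fraction in range is farther away.
Largest k: floor((15 - q_1)/q_2) = floor((15 - 2)/3) = 4.
That gives (4*16 + 11)/(4*3 + 2) = 75/14.
Compare the errors: |x - 16/3| = |155*3 - 16*29|/(29*3) = 1/87, and |x - 75/14| = |155*14 - 75*29|/(29*14) = 5/406.
Cross-multiplying, 1*406 = 406 < 435 = 5*87, so 1/87 is smaller: the convergent 16/3 is closer to x than 75/14.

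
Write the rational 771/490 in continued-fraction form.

[1; 1, 1, 2, 1, 9, 3, 2]

Run the Euclidean algorithm on 771 and 490; the successive quotients are the partial quotients a_0, a_1, ... (each step inverts the fractional part left over by the previous one):
  771 = 1*490 + 281, so a_0 = 1.
  490 = 1*281 + 209, so a_1 = 1.
  281 = 1*209 + 72, so a_2 = 1.
  209 = 2*72 + 65, so a_3 = 2.
  72 = 1*65 + 7, so a_4 = 1.
  65 = 9*7 + 2, so a_5 = 9.
  7 = 3*2 + 1, so a_6 = 3.
  2 = 2*1 + 0, so a_7 = 2.
The remainder reaches 0 after 8 divisions, so the expansion has 8 partial quotients, read off in order.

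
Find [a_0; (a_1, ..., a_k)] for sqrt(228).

Write x_i = (sqrt(228) + m_i)/d_i with (m_0, d_0) = (0, 1). a_0 = floor(sqrt(228)) = 15, since 15^2 = 225 <= 228 < 256 = 16^2.
Iterate m_{i+1} = d_i*a_i - m_i, d_{i+1} = (228 - m_{i+1}^2)/d_i, a_{i+1} = floor((a_0 + m_{i+1})/d_{i+1}):
  m_1 = 1*15 - 0 = 15, d_1 = (228 - 15^2)/1 = 3/1 = 3, a_1 = floor((15 + 15)/3) = 10.
  m_2 = 3*10 - 15 = 15, d_2 = (228 - 15^2)/3 = 3/3 = 1, a_2 = floor((15 + 15)/1) = 30.
  m_3 = 1*30 - 15 = 15, d_3 = (228 - 15^2)/1 = 3/1 = 3: (m_3, d_3) = (m_1, d_1) = (15, 3), so from here the quotients repeat a_1, a_2; the period length is 2.
Hence the expansion of sqrt(228) is a_0 = 15 followed by the repeating block 10, 30 (period 2).

[15; (10, 30)]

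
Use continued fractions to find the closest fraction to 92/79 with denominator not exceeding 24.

Expand x = 92/79 as a continued fraction with the Euclidean algorithm:
  92 = 1*79 + 13, so a_0 = 1.
  79 = 6*13 + 1, so a_1 = 6.
  13 = 13*1 + 0, so a_2 = 13.
so x = [1; 6, 13].
Convergents (p_i = a_i*p_{i-1} + p_{i-2}, q_i = a_i*q_{i-1} + q_{i-2} with p_{-2}=0, p_{-1}=1, q_{-2}=1, q_{-1}=0), until the denominator exceeds 24:
  i=0: a_0=1, p_0 = 1*1 + 0 = 1, q_0 = 1*0 + 1 = 1.
  i=1: a_1=6, p_1 = 6*1 + 1 = 7, q_1 = 6*1 + 0 = 6.
  i=2: a_2=13, p_2 = 13*7 + 1 = 92, q_2 = 13*6 + 1 = 79.
q_2 = 79 > 24, so the last convergent with denominator <= 24 is p_1/q_1 = 7/6.
The closest fraction with denominator <= 24 is either p_1/q_1 or the intermediate fraction (k*p_1 + p_0)/(k*q_1 + q_0) with the largest k >= 1 whose denominator stays <= 24; these approach x as k grows, and every other convergent or intermediate fraction in range is farther away.
Largest k: floor((24 - q_0)/q_1) = floor((24 - 1)/6) = 3.
That gives (3*7 + 1)/(3*6 + 1) = 22/19.
Compare the errors: |x - 7/6| = |92*6 - 7*79|/(79*6) = 1/474, and |x - 22/19| = |92*19 - 22*79|/(79*19) = 10/1501.
Cross-multiplying, 1*1501 = 1501 < 4740 = 10*474, so 1/474 is smaller: the convergent 7/6 is closer to x than 22/19.

7/6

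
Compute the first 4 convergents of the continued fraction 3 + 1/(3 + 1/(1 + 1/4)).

3/1, 10/3, 13/4, 62/19

Using the convergent recurrence p_i = a_i*p_{i-1} + p_{i-2}, q_i = a_i*q_{i-1} + q_{i-2} with p_{-2}=0, p_{-1}=1, q_{-2}=1, q_{-1}=0:
  i=0: a_0=3, p_0 = 3*1 + 0 = 3, q_0 = 3*0 + 1 = 1.
  i=1: a_1=3, p_1 = 3*3 + 1 = 10, q_1 = 3*1 + 0 = 3.
  i=2: a_2=1, p_2 = 1*10 + 3 = 13, q_2 = 1*3 + 1 = 4.
  i=3: a_3=4, p_3 = 4*13 + 10 = 62, q_3 = 4*4 + 3 = 19.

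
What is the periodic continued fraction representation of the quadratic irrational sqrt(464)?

Write x_i = (sqrt(464) + m_i)/d_i with (m_0, d_0) = (0, 1). a_0 = floor(sqrt(464)) = 21, since 21^2 = 441 <= 464 < 484 = 22^2.
Iterate m_{i+1} = d_i*a_i - m_i, d_{i+1} = (464 - m_{i+1}^2)/d_i, a_{i+1} = floor((a_0 + m_{i+1})/d_{i+1}):
  m_1 = 1*21 - 0 = 21, d_1 = (464 - 21^2)/1 = 23/1 = 23, a_1 = floor((21 + 21)/23) = 1.
  m_2 = 23*1 - 21 = 2, d_2 = (464 - 2^2)/23 = 460/23 = 20, a_2 = floor((21 + 2)/20) = 1.
  m_3 = 20*1 - 2 = 18, d_3 = (464 - 18^2)/20 = 140/20 = 7, a_3 = floor((21 + 18)/7) = 5.
  m_4 = 7*5 - 18 = 17, d_4 = (464 - 17^2)/7 = 175/7 = 25, a_4 = floor((21 + 17)/25) = 1.
  m_5 = 25*1 - 17 = 8, d_5 = (464 - 8^2)/25 = 400/25 = 16, a_5 = floor((21 + 8)/16) = 1.
  m_6 = 16*1 - 8 = 8, d_6 = (464 - 8^2)/16 = 400/16 = 25, a_6 = floor((21 + 8)/25) = 1.
  m_7 = 25*1 - 8 = 17, d_7 = (464 - 17^2)/25 = 175/25 = 7, a_7 = floor((21 + 17)/7) = 5.
  m_8 = 7*5 - 17 = 18, d_8 = (464 - 18^2)/7 = 140/7 = 20, a_8 = floor((21 + 18)/20) = 1.
  m_9 = 20*1 - 18 = 2, d_9 = (464 - 2^2)/20 = 460/20 = 23, a_9 = floor((21 + 2)/23) = 1.
  m_10 = 23*1 - 2 = 21, d_10 = (464 - 21^2)/23 = 23/23 = 1, a_10 = floor((21 + 21)/1) = 42.
  m_11 = 1*42 - 21 = 21, d_11 = (464 - 21^2)/1 = 23/1 = 23: (m_11, d_11) = (m_1, d_1) = (21, 23), so from here the quotients repeat a_1, ..., a_10; the period length is 10.
Hence the expansion of sqrt(464) is a_0 = 21 followed by the repeating block 1, 1, 5, 1, 1, 1, 5, 1, 1, 42 (period 10).

[21; (1, 1, 5, 1, 1, 1, 5, 1, 1, 42)]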